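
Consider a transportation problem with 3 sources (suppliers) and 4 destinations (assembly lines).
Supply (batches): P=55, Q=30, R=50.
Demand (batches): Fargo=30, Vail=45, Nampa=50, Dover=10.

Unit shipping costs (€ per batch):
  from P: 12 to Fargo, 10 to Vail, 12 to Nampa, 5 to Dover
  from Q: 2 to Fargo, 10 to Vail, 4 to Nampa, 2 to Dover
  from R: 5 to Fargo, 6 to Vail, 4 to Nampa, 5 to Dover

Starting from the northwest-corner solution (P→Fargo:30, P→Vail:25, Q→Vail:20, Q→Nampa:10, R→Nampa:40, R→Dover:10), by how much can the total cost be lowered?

300

Current plan cost = 30·12 + 25·10 + 20·10 + 10·4 + 40·4 + 10·5 = €1060.
Optimal plan:
  P to Vail: 45 × €10 = €450
  P to Dover: 10 × €5 = €50
  Q to Fargo: 30 × €2 = €60
  R to Nampa: 50 × €4 = €200
Optimal cost = €760.
Saving = 1060 − 760 = €300.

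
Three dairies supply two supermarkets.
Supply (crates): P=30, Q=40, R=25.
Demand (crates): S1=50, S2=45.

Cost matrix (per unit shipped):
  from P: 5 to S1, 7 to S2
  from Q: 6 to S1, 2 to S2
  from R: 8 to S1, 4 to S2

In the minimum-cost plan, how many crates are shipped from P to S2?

0

Solving gives:
  P->S1: 30 × 5 = 150
  Q->S1: 20 × 6 = 120
  Q->S2: 20 × 2 = 40
  R->S2: 25 × 4 = 100
Total cost = 410.
The route P→S2 is not used.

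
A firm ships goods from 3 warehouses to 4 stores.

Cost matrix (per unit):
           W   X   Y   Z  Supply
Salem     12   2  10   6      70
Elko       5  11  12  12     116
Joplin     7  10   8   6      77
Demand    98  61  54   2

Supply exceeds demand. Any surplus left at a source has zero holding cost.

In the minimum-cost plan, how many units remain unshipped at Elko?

An optimal plan:
  Salem to X: 61 × 2 = 122
  Elko to W: 98 × 5 = 490
  Joplin to Y: 54 × 8 = 432
  Joplin to Z: 2 × 6 = 12
Total cost = 1056.
Elko ships 98 of its 116, leaving 18.

18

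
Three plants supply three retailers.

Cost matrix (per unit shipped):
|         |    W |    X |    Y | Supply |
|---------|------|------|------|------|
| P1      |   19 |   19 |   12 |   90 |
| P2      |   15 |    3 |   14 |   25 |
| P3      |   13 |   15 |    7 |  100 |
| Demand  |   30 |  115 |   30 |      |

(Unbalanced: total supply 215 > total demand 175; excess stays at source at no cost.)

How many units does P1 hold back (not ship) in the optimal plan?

40

Minimum-cost shipments:
  P1 to X: 50 × 19 = 950
  P2 to X: 25 × 3 = 75
  P3 to W: 30 × 13 = 390
  P3 to X: 40 × 15 = 600
  P3 to Y: 30 × 7 = 210
Total cost = 2225.
P1 ships 50 of its 90, leaving 40.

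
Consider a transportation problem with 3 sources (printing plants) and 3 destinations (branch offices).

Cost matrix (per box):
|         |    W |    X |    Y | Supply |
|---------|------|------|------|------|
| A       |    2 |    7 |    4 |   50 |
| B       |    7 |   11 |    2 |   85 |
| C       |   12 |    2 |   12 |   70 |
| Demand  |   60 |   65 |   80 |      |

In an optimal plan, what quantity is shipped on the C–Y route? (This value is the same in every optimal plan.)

0

Solving gives:
  A->W: 50 × 2 = 100
  B->W: 5 × 7 = 35
  B->Y: 80 × 2 = 160
  C->W: 5 × 12 = 60
  C->X: 65 × 2 = 130
Total cost = 485.
The route C→Y is not used.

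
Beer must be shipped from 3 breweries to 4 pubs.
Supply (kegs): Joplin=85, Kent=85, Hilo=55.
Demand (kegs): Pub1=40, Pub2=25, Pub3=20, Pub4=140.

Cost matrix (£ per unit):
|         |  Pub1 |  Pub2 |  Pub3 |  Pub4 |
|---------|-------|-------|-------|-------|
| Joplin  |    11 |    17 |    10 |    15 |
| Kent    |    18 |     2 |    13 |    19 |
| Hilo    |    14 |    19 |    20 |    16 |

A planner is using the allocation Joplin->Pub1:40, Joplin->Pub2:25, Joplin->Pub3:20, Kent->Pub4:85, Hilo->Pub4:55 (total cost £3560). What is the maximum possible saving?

Current plan cost = 40·11 + 25·17 + 20·10 + 85·19 + 55·16 = £3560.
Optimal plan:
  Joplin–Pub1: 40 × £11 = £440
  Joplin–Pub4: 45 × £15 = £675
  Kent–Pub2: 25 × £2 = £50
  Kent–Pub3: 20 × £13 = £260
  Kent–Pub4: 40 × £19 = £760
  Hilo–Pub4: 55 × £16 = £880
Optimal cost = £3065.
Saving = 3560 − 3065 = £495.

495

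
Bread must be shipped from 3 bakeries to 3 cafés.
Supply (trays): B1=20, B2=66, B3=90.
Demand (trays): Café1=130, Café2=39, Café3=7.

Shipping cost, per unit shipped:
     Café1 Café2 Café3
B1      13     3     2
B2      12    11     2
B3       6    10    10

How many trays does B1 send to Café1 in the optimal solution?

0

Solving gives:
  B1 to Café2: 20 × 3 = 60
  B2 to Café1: 40 × 12 = 480
  B2 to Café2: 19 × 11 = 209
  B2 to Café3: 7 × 2 = 14
  B3 to Café1: 90 × 6 = 540
Total cost = 1303.
The route B1→Café1 is not used.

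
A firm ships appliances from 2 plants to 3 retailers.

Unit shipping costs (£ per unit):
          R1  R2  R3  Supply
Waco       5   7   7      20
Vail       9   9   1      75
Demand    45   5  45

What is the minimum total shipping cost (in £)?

415

Optimal allocation:
  Waco–R1: 20 × £5 = £100
  Vail–R1: 25 × £9 = £225
  Vail–R2: 5 × £9 = £45
  Vail–R3: 45 × £1 = £45
Total = 100 + 225 + 45 + 45 = £415.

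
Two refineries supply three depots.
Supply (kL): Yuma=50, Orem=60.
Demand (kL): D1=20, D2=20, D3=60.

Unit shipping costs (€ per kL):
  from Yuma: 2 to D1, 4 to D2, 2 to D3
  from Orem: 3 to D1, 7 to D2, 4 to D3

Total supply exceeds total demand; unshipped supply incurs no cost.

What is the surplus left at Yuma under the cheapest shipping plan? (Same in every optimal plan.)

An optimal plan:
  Yuma→D2: 20 × €4 = €80
  Yuma→D3: 30 × €2 = €60
  Orem→D1: 20 × €3 = €60
  Orem→D3: 30 × €4 = €120
Total cost = €320.
Yuma ships 50 of its 50, leaving 0.

0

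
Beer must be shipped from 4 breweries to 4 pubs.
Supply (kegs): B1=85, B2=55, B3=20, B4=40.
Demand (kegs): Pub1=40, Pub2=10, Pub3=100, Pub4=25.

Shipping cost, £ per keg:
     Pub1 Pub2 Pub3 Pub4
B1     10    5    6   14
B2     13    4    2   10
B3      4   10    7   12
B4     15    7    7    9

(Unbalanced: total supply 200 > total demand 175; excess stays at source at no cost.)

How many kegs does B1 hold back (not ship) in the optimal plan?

Minimum-cost shipments:
  B1 to Pub1: 20 × £10 = £200
  B1 to Pub2: 10 × £5 = £50
  B1 to Pub3: 45 × £6 = £270
  B2 to Pub3: 55 × £2 = £110
  B3 to Pub1: 20 × £4 = £80
  B4 to Pub4: 25 × £9 = £225
Total cost = £935.
B1 ships 75 of its 85, leaving 10.

10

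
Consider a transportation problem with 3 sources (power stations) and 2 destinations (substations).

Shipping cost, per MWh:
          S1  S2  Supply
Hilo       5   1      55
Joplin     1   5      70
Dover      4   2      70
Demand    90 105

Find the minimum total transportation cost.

305

An optimal shipping plan:
  Hilo to S2: 55 × 1 = 55
  Joplin to S1: 70 × 1 = 70
  Dover to S1: 20 × 4 = 80
  Dover to S2: 50 × 2 = 100
Total = 55 + 70 + 80 + 100 = 305.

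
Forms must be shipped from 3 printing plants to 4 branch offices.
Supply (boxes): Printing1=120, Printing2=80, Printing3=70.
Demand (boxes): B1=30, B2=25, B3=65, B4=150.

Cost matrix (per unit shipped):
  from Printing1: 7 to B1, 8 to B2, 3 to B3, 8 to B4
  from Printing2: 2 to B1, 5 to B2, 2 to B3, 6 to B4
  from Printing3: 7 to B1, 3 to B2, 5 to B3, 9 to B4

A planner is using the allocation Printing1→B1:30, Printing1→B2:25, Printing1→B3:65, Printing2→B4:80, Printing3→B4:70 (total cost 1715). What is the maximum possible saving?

Current plan cost = 30·7 + 25·8 + 65·3 + 80·6 + 70·9 = 1715.
Optimal plan:
  Printing1→B3: 65 boxes
  Printing1→B4: 55 boxes
  Printing2→B1: 30 boxes
  Printing2→B4: 50 boxes
  Printing3→B2: 25 boxes
  Printing3→B4: 45 boxes
Optimal cost = 1475.
Saving = 1715 − 1475 = 240.

240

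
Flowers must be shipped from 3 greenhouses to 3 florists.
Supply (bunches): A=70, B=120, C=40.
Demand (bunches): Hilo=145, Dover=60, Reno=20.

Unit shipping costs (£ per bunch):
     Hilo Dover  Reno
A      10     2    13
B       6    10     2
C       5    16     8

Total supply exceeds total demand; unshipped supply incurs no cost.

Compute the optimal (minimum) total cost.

Optimal allocation:
  A->Hilo: 5 bunches
  A->Dover: 60 bunches
  B->Hilo: 100 bunches
  B->Reno: 20 bunches
  C->Hilo: 40 bunches
Total cost = £1010.
(Supply check: A ships 65; B ships 120; C ships 40.)

1010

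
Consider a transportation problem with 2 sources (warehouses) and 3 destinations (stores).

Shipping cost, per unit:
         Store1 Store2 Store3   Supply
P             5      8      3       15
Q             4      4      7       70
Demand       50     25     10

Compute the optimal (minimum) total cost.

Optimal allocation:
  P–Store1: 5 × 5 = 25
  P–Store3: 10 × 3 = 30
  Q–Store1: 45 × 4 = 180
  Q–Store2: 25 × 4 = 100
Total = 25 + 30 + 180 + 100 = 335.

335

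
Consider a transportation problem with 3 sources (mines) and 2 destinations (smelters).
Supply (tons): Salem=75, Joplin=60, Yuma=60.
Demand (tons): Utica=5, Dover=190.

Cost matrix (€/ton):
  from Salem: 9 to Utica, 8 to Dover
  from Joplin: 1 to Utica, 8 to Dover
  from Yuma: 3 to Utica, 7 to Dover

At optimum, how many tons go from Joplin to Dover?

Optimal shipments:
  Salem–Dover: 75 tons
  Joplin–Utica: 5 tons
  Joplin–Dover: 55 tons
  Yuma–Dover: 60 tons
Total cost = €1465.
So Joplin→Dover carries 55 tons.

55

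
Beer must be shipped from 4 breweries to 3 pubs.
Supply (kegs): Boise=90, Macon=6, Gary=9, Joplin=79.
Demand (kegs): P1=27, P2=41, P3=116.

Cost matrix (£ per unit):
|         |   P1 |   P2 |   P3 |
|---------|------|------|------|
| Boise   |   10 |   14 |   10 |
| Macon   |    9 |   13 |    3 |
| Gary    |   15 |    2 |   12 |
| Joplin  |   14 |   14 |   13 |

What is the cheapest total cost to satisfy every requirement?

1995

A cheapest plan:
  Boise->P1: 27 kegs
  Boise->P3: 63 kegs
  Macon->P3: 6 kegs
  Gary->P2: 9 kegs
  Joplin->P2: 32 kegs
  Joplin->P3: 47 kegs
Total cost = £1995.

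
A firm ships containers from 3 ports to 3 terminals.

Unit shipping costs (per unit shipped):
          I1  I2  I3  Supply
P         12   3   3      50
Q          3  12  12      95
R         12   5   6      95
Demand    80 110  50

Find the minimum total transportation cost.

An optimal shipping plan:
  P–I3: 50 × 3 = 150
  Q–I1: 80 × 3 = 240
  Q–I2: 15 × 12 = 180
  R–I2: 95 × 5 = 475
Total = 150 + 240 + 180 + 475 = 1045.

1045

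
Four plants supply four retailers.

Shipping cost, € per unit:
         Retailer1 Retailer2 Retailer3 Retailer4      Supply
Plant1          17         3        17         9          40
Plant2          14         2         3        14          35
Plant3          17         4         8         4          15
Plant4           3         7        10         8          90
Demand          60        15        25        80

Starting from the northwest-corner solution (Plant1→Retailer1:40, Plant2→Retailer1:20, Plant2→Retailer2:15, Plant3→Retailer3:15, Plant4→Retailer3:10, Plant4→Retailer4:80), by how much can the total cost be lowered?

Current plan cost = 40·17 + 20·14 + 15·2 + 15·8 + 10·10 + 80·8 = €1850.
Optimal plan:
  Plant1→Retailer2: 5 units
  Plant1→Retailer4: 35 units
  Plant2→Retailer2: 10 units
  Plant2→Retailer3: 25 units
  Plant3→Retailer4: 15 units
  Plant4→Retailer1: 60 units
  Plant4→Retailer4: 30 units
Optimal cost = €905.
Saving = 1850 − 905 = €945.

945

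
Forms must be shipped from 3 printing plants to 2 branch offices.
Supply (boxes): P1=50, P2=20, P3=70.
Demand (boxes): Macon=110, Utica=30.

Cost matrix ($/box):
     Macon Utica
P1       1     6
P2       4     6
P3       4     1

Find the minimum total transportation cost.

320

One minimum-cost allocation:
  P1→Macon: 50 × $1 = $50
  P2→Macon: 20 × $4 = $80
  P3→Macon: 40 × $4 = $160
  P3→Utica: 30 × $1 = $30
Total = 50 + 80 + 160 + 30 = $320.
(Supply check: P1 ships 50; P2 ships 20; P3 ships 70.)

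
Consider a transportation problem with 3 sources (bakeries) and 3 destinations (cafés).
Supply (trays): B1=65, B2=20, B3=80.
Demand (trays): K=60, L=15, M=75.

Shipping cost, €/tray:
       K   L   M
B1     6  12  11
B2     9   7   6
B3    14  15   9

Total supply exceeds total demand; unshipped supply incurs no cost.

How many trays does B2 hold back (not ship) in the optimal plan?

An optimal plan:
  B1–K: 60 trays
  B2–L: 15 trays
  B2–M: 5 trays
  B3–M: 70 trays
Total cost = €1125.
B2 ships 20 of its 20, leaving 0.

0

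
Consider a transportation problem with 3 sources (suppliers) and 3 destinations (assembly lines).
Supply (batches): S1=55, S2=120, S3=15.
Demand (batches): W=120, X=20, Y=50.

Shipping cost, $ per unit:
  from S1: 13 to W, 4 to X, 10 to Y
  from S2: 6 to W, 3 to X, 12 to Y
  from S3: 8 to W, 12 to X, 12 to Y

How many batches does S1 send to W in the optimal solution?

0

Optimal shipments:
  S1–X: 5 × $4 = $20
  S1–Y: 50 × $10 = $500
  S2–W: 105 × $6 = $630
  S2–X: 15 × $3 = $45
  S3–W: 15 × $8 = $120
Total cost = $1315.
The route S1→W is not used.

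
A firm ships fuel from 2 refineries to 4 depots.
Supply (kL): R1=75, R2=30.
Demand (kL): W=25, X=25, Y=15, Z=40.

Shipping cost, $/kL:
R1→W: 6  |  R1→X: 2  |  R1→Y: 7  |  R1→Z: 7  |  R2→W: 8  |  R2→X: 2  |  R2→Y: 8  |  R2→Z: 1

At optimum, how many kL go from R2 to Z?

Solving gives:
  R1–W: 25 × $6 = $150
  R1–X: 25 × $2 = $50
  R1–Y: 15 × $7 = $105
  R1–Z: 10 × $7 = $70
  R2–Z: 30 × $1 = $30
Total cost = $405.
So R2→Z carries 30 kL.

30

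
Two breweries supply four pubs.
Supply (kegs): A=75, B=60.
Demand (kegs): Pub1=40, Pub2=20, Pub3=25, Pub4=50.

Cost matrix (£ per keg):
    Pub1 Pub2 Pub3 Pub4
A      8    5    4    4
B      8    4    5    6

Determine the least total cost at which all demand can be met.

Optimal allocation:
  A to Pub3: 25 × £4 = £100
  A to Pub4: 50 × £4 = £200
  B to Pub1: 40 × £8 = £320
  B to Pub2: 20 × £4 = £80
Total = 100 + 200 + 320 + 80 = £700.
(Supply check: A ships 75; B ships 60.)

700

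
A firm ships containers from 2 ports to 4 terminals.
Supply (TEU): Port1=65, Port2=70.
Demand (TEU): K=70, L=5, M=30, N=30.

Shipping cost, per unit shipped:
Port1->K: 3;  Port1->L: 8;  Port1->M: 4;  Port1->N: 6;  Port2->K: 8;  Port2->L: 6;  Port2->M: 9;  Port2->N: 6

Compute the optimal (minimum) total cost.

One minimum-cost allocation:
  Port1–K: 35 × 3 = 105
  Port1–M: 30 × 4 = 120
  Port2–K: 35 × 8 = 280
  Port2–L: 5 × 6 = 30
  Port2–N: 30 × 6 = 180
Total = 105 + 120 + 280 + 30 + 180 = 715.

715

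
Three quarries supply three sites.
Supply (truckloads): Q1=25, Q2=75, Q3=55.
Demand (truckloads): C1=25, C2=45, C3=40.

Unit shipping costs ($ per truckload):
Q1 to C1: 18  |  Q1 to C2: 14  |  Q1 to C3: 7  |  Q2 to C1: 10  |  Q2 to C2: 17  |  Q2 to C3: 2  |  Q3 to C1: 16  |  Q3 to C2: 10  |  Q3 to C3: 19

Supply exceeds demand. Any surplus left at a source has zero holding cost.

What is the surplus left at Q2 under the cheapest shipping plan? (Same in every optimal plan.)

An optimal plan:
  Q2→C1: 25 truckloads
  Q2→C3: 40 truckloads
  Q3→C2: 45 truckloads
Total cost = $780.
Q2 ships 65 of its 75, leaving 10.

10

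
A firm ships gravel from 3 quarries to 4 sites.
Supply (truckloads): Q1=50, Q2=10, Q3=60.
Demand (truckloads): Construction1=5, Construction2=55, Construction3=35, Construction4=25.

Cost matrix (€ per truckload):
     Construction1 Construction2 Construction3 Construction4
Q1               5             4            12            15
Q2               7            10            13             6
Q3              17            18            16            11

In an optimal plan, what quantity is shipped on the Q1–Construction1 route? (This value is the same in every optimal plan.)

0

Optimal shipments:
  Q1–Construction2: 50 × €4 = €200
  Q2–Construction1: 5 × €7 = €35
  Q2–Construction2: 5 × €10 = €50
  Q3–Construction3: 35 × €16 = €560
  Q3–Construction4: 25 × €11 = €275
Total cost = €1120.
The route Q1→Construction1 is not used.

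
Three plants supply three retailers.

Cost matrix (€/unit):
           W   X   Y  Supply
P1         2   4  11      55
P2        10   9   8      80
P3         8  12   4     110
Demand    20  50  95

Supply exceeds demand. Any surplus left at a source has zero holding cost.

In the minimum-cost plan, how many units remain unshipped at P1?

An optimal plan:
  P1->W: 20 units
  P1->X: 35 units
  P2->X: 15 units
  P3->Y: 95 units
Total cost = €695.
P1 ships 55 of its 55, leaving 0.

0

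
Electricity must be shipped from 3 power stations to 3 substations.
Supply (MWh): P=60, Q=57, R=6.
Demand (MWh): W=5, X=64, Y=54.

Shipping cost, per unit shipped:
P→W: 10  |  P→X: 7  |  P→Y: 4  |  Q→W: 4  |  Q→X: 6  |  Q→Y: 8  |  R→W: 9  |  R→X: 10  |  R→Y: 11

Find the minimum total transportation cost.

650

One minimum-cost allocation:
  P to X: 6 MWh
  P to Y: 54 MWh
  Q to W: 5 MWh
  Q to X: 52 MWh
  R to X: 6 MWh
Total cost = 650.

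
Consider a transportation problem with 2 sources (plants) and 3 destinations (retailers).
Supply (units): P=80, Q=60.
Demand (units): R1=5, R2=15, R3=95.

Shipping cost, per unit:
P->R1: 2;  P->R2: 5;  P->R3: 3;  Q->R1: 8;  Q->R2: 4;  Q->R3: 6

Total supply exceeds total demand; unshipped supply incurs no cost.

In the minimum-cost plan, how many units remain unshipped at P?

An optimal plan:
  P–R1: 5 units
  P–R3: 75 units
  Q–R2: 15 units
  Q–R3: 20 units
Total cost = 415.
P ships 80 of its 80, leaving 0.

0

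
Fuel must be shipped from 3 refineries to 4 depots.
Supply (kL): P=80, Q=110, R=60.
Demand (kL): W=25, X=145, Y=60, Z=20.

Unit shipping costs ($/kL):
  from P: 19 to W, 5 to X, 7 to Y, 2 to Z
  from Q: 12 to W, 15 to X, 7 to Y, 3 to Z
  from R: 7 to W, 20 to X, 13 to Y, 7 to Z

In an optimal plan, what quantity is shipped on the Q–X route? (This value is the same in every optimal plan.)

50

Optimal shipments:
  P–X: 80 kL
  Q–X: 50 kL
  Q–Y: 60 kL
  R–W: 25 kL
  R–X: 15 kL
  R–Z: 20 kL
Total cost = $2185.
So Q→X carries 50 kL.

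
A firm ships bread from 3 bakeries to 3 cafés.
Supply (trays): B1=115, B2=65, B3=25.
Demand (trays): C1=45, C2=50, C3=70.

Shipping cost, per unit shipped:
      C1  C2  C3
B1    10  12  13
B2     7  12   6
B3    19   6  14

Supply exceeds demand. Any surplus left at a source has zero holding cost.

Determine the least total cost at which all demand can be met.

1355

A cheapest plan:
  B1->C1: 45 trays
  B1->C2: 25 trays
  B1->C3: 5 trays
  B2->C3: 65 trays
  B3->C2: 25 trays
Total cost = 1355.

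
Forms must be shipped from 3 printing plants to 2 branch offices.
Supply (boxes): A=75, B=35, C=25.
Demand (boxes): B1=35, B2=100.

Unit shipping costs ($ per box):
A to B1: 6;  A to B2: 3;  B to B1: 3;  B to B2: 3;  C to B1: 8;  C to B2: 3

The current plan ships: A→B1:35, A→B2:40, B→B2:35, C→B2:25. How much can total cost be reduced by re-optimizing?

Current plan cost = 35·6 + 40·3 + 35·3 + 25·3 = $510.
Optimal plan:
  A→B2: 75 boxes
  B→B1: 35 boxes
  C→B2: 25 boxes
Optimal cost = $405.
Saving = 510 − 405 = $105.

105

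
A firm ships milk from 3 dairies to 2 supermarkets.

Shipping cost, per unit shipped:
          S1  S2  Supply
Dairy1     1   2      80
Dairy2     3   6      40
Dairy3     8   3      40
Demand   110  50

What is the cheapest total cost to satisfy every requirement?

330

One minimum-cost allocation:
  Dairy1→S1: 70 crates
  Dairy1→S2: 10 crates
  Dairy2→S1: 40 crates
  Dairy3→S2: 40 crates
Total cost = 330.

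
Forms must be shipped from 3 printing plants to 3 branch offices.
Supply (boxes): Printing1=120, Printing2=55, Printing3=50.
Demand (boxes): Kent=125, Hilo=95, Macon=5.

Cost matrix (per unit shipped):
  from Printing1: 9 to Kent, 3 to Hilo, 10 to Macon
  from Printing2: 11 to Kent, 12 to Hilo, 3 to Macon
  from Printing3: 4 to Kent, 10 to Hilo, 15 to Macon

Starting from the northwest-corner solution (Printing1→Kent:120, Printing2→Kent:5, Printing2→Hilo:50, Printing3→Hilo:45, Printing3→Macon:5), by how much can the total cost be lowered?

985

Current plan cost = 120·9 + 5·11 + 50·12 + 45·10 + 5·15 = 2260.
Optimal plan:
  Printing1→Kent: 25 × 9 = 225
  Printing1→Hilo: 95 × 3 = 285
  Printing2→Kent: 50 × 11 = 550
  Printing2→Macon: 5 × 3 = 15
  Printing3→Kent: 50 × 4 = 200
Optimal cost = 1275.
Saving = 2260 − 1275 = 985.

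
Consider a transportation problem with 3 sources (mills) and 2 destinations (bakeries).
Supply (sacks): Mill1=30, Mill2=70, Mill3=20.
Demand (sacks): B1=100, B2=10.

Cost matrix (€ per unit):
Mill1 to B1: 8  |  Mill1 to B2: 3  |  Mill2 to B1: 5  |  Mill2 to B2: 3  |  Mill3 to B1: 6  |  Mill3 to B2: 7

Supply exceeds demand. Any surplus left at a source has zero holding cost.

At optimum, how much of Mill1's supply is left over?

10

An optimal plan:
  Mill1 to B1: 10 × €8 = €80
  Mill1 to B2: 10 × €3 = €30
  Mill2 to B1: 70 × €5 = €350
  Mill3 to B1: 20 × €6 = €120
Total cost = €580.
Mill1 ships 20 of its 30, leaving 10.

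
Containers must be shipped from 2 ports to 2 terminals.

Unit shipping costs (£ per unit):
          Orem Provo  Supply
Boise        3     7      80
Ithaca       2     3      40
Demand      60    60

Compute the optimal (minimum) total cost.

Optimal allocation:
  Boise–Orem: 60 × £3 = £180
  Boise–Provo: 20 × £7 = £140
  Ithaca–Provo: 40 × £3 = £120
Total = 180 + 140 + 120 = £440.

440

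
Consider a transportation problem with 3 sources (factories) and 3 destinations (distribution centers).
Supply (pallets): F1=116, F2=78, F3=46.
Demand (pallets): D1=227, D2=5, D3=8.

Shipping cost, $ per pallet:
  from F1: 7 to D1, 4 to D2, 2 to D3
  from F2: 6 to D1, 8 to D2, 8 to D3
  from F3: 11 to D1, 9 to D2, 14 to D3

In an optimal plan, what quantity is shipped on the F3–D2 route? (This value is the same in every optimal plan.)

0

The minimum-cost plan:
  F1–D1: 103 × $7 = $721
  F1–D2: 5 × $4 = $20
  F1–D3: 8 × $2 = $16
  F2–D1: 78 × $6 = $468
  F3–D1: 46 × $11 = $506
Total cost = $1731.
The route F3→D2 is not used.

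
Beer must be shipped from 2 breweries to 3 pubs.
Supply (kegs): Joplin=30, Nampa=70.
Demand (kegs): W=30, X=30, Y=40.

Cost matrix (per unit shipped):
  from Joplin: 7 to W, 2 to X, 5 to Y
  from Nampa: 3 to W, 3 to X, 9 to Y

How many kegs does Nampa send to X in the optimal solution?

Optimal shipments:
  Joplin→Y: 30 kegs
  Nampa→W: 30 kegs
  Nampa→X: 30 kegs
  Nampa→Y: 10 kegs
Total cost = 420.
So Nampa→X carries 30 kegs.

30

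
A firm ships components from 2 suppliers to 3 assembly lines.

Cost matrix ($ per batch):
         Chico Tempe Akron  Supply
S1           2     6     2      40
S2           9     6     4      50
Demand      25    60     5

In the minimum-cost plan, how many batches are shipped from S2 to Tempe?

50

Solving gives:
  S1→Chico: 25 × $2 = $50
  S1→Tempe: 10 × $6 = $60
  S1→Akron: 5 × $2 = $10
  S2→Tempe: 50 × $6 = $300
Total cost = $420.
So S2→Tempe carries 50 batches.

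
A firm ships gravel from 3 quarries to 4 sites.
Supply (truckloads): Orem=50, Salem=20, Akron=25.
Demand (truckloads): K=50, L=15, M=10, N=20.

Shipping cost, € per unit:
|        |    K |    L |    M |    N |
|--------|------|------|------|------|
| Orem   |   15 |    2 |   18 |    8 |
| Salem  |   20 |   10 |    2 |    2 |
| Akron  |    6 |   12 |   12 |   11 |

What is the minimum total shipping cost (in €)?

An optimal shipping plan:
  Orem->K: 25 × €15 = €375
  Orem->L: 15 × €2 = €30
  Orem->N: 10 × €8 = €80
  Salem->M: 10 × €2 = €20
  Salem->N: 10 × €2 = €20
  Akron->K: 25 × €6 = €150
Total = 375 + 30 + 80 + 20 + 20 + 150 = €675.

675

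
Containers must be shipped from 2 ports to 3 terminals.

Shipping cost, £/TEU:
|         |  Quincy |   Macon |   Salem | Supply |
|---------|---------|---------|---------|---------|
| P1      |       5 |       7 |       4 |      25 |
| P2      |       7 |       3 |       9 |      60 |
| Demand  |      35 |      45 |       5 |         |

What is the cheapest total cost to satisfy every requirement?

An optimal shipping plan:
  P1->Quincy: 20 × £5 = £100
  P1->Salem: 5 × £4 = £20
  P2->Quincy: 15 × £7 = £105
  P2->Macon: 45 × £3 = £135
Total = 100 + 20 + 105 + 135 = £360.

360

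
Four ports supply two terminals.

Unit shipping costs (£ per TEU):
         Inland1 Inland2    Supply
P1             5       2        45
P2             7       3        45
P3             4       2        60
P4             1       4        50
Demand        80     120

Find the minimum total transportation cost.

A cheapest plan:
  P1 to Inland2: 45 × £2 = £90
  P2 to Inland2: 45 × £3 = £135
  P3 to Inland1: 30 × £4 = £120
  P3 to Inland2: 30 × £2 = £60
  P4 to Inland1: 50 × £1 = £50
Total = 90 + 135 + 120 + 60 + 50 = £455.
(Supply check: P1 ships 45; P2 ships 45; P3 ships 60; P4 ships 50.)

455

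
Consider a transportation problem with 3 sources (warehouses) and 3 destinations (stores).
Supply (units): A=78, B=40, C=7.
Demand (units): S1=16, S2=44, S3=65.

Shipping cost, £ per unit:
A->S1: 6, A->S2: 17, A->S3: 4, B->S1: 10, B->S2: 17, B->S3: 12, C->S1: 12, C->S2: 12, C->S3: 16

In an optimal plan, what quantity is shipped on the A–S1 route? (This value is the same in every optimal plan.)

13

The minimum-cost plan:
  A–S1: 13 × £6 = £78
  A–S3: 65 × £4 = £260
  B–S1: 3 × £10 = £30
  B–S2: 37 × £17 = £629
  C–S2: 7 × £12 = £84
Total cost = £1081.
So A→S1 carries 13 units.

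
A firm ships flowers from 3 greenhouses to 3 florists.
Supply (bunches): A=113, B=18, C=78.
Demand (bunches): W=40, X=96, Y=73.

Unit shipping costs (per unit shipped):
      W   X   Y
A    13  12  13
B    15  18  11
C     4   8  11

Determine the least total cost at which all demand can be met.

One minimum-cost allocation:
  A->X: 58 bunches
  A->Y: 55 bunches
  B->Y: 18 bunches
  C->W: 40 bunches
  C->X: 38 bunches
Total cost = 2073.

2073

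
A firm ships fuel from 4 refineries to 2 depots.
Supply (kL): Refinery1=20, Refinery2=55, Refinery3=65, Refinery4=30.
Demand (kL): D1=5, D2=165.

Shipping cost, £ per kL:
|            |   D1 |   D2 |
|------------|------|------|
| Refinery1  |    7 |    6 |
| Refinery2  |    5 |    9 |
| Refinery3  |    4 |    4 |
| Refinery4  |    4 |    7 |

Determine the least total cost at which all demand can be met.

1065

An optimal shipping plan:
  Refinery1->D2: 20 × £6 = £120
  Refinery2->D1: 5 × £5 = £25
  Refinery2->D2: 50 × £9 = £450
  Refinery3->D2: 65 × £4 = £260
  Refinery4->D2: 30 × £7 = £210
Total = 120 + 25 + 450 + 260 + 210 = £1065.
(Supply check: Refinery1 ships 20; Refinery2 ships 55; Refinery3 ships 65; Refinery4 ships 30.)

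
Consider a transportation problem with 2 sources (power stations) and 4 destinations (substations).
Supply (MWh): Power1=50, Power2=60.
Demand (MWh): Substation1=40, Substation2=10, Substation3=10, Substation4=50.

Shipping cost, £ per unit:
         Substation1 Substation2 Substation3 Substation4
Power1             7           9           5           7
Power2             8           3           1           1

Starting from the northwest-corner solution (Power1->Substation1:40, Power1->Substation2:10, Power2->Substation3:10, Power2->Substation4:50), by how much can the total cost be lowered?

20

Current plan cost = 40·7 + 10·9 + 10·1 + 50·1 = £430.
Optimal plan:
  Power1–Substation1: 40 × £7 = £280
  Power1–Substation3: 10 × £5 = £50
  Power2–Substation2: 10 × £3 = £30
  Power2–Substation4: 50 × £1 = £50
Optimal cost = £410.
Saving = 430 − 410 = £20.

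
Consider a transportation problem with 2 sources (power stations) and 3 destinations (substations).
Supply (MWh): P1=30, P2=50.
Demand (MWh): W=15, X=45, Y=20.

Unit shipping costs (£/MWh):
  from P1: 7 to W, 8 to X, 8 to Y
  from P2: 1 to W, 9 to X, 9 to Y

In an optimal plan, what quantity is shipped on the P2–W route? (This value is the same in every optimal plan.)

15

The minimum-cost plan:
  P1–X: 30 × £8 = £240
  P2–W: 15 × £1 = £15
  P2–X: 15 × £9 = £135
  P2–Y: 20 × £9 = £180
Total cost = £570.
So P2→W carries 15 MWh.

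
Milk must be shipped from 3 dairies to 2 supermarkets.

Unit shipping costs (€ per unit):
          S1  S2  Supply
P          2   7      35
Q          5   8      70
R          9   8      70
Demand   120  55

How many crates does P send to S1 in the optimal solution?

35

Solving gives:
  P to S1: 35 crates
  Q to S1: 70 crates
  R to S1: 15 crates
  R to S2: 55 crates
Total cost = €995.
So P→S1 carries 35 crates.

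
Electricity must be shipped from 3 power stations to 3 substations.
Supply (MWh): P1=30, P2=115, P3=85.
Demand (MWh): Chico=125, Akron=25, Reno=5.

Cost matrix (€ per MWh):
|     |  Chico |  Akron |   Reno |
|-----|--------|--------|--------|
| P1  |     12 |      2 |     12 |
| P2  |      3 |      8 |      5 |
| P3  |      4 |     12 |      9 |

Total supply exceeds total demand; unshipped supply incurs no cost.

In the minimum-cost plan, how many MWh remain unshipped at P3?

Minimum-cost shipments:
  P1–Akron: 25 × €2 = €50
  P2–Chico: 110 × €3 = €330
  P2–Reno: 5 × €5 = €25
  P3–Chico: 15 × €4 = €60
Total cost = €465.
P3 ships 15 of its 85, leaving 70.

70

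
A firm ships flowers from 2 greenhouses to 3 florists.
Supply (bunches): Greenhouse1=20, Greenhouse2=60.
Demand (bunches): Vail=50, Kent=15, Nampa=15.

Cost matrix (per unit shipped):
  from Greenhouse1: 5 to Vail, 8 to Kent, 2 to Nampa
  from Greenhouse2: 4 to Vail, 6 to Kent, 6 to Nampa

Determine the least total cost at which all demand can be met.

Optimal allocation:
  Greenhouse1→Vail: 5 bunches
  Greenhouse1→Nampa: 15 bunches
  Greenhouse2→Vail: 45 bunches
  Greenhouse2→Kent: 15 bunches
Total cost = 325.
(Supply check: Greenhouse1 ships 20; Greenhouse2 ships 60.)

325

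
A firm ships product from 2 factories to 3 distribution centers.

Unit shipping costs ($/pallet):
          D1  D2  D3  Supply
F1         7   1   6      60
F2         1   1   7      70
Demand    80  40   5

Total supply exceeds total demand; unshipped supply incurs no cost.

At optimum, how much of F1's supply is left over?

An optimal plan:
  F1–D1: 10 pallets
  F1–D2: 40 pallets
  F1–D3: 5 pallets
  F2–D1: 70 pallets
Total cost = $210.
F1 ships 55 of its 60, leaving 5.

5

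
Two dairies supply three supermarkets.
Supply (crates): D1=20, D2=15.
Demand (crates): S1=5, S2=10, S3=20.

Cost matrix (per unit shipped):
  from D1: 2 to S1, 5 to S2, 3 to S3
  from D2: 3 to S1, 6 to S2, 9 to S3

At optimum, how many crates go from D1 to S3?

20

Optimal shipments:
  D1->S3: 20 × 3 = 60
  D2->S1: 5 × 3 = 15
  D2->S2: 10 × 6 = 60
Total cost = 135.
So D1→S3 carries 20 crates.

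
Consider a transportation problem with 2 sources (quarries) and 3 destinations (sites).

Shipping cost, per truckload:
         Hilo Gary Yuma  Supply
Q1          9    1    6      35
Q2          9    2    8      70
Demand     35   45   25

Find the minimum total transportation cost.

Optimal allocation:
  Q1→Gary: 10 truckloads
  Q1→Yuma: 25 truckloads
  Q2→Hilo: 35 truckloads
  Q2→Gary: 35 truckloads
Total cost = 545.

545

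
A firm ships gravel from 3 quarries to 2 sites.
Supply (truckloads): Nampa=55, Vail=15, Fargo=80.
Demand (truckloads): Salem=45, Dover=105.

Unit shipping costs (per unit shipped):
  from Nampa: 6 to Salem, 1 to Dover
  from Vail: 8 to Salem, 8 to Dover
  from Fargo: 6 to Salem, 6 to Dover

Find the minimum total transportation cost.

655

An optimal shipping plan:
  Nampa->Dover: 55 × 1 = 55
  Vail->Salem: 15 × 8 = 120
  Fargo->Salem: 30 × 6 = 180
  Fargo->Dover: 50 × 6 = 300
Total = 55 + 120 + 180 + 300 = 655.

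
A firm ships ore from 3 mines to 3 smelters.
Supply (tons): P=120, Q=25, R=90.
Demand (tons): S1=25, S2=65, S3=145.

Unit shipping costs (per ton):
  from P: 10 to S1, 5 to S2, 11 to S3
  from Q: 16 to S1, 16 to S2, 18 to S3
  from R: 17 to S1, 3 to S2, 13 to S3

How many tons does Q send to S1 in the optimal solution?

The minimum-cost plan:
  P–S3: 120 × 11 = 1320
  Q–S1: 25 × 16 = 400
  R–S2: 65 × 3 = 195
  R–S3: 25 × 13 = 325
Total cost = 2240.
So Q→S1 carries 25 tons.

25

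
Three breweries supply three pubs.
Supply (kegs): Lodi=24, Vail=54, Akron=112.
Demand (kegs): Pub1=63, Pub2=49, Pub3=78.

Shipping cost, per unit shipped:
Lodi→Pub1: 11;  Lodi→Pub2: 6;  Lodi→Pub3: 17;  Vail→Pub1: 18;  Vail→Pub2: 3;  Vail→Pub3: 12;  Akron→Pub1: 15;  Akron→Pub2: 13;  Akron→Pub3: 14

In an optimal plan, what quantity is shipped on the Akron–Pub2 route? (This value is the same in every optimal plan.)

0

Solving gives:
  Lodi to Pub1: 24 kegs
  Vail to Pub2: 49 kegs
  Vail to Pub3: 5 kegs
  Akron to Pub1: 39 kegs
  Akron to Pub3: 73 kegs
Total cost = 2078.
The route Akron→Pub2 is not used.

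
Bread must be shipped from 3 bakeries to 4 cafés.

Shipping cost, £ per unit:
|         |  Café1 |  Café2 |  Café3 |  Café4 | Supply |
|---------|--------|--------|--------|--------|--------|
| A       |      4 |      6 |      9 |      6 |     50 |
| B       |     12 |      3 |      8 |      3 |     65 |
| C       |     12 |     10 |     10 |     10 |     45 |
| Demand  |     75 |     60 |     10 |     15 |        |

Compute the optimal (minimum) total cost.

An optimal shipping plan:
  A to Café1: 50 × £4 = £200
  B to Café2: 60 × £3 = £180
  B to Café4: 5 × £3 = £15
  C to Café1: 25 × £12 = £300
  C to Café3: 10 × £10 = £100
  C to Café4: 10 × £10 = £100
Total = 200 + 180 + 15 + 300 + 100 + 100 = £895.

895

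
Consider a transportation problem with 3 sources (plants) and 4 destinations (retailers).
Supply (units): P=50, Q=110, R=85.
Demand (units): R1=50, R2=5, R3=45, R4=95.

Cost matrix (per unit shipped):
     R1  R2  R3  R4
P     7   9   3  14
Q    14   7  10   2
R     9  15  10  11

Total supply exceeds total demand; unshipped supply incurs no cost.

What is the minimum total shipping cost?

A cheapest plan:
  P–R1: 5 × 7 = 35
  P–R3: 45 × 3 = 135
  Q–R2: 5 × 7 = 35
  Q–R4: 95 × 2 = 190
  R–R1: 45 × 9 = 405
Total = 35 + 135 + 35 + 190 + 405 = 800.

800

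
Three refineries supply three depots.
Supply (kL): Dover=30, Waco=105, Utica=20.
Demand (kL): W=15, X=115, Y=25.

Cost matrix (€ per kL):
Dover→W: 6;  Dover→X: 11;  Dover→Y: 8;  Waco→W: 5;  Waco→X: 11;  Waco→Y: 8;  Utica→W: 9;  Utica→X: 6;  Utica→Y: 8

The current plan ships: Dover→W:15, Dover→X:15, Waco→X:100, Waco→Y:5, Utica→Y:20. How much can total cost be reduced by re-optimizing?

Current plan cost = 15·6 + 15·11 + 100·11 + 5·8 + 20·8 = €1555.
Optimal plan:
  Dover to X: 30 × €11 = €330
  Waco to W: 15 × €5 = €75
  Waco to X: 65 × €11 = €715
  Waco to Y: 25 × €8 = €200
  Utica to X: 20 × €6 = €120
Optimal cost = €1440.
Saving = 1555 − 1440 = €115.

115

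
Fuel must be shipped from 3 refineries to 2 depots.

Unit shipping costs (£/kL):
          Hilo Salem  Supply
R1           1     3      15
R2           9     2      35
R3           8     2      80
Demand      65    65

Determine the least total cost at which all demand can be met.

An optimal shipping plan:
  R1->Hilo: 15 × £1 = £15
  R2->Salem: 35 × £2 = £70
  R3->Hilo: 50 × £8 = £400
  R3->Salem: 30 × £2 = £60
Total = 15 + 70 + 400 + 60 = £545.

545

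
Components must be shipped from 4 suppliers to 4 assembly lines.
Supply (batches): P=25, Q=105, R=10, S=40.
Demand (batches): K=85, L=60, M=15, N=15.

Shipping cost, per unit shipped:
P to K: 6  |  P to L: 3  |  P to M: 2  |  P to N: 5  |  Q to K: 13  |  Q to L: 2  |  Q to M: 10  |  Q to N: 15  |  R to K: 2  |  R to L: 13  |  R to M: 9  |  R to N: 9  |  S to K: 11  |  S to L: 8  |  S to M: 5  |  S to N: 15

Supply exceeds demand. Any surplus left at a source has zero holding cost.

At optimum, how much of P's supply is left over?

0

An optimal plan:
  P→K: 10 × 6 = 60
  P→N: 15 × 5 = 75
  Q→K: 40 × 13 = 520
  Q→L: 60 × 2 = 120
  R→K: 10 × 2 = 20
  S→K: 25 × 11 = 275
  S→M: 15 × 5 = 75
Total cost = 1145.
P ships 25 of its 25, leaving 0.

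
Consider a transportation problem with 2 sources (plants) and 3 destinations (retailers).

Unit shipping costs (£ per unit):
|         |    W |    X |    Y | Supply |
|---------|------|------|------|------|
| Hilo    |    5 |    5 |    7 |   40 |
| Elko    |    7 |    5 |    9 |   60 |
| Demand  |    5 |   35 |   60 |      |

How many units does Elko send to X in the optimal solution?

35

The minimum-cost plan:
  Hilo→W: 5 × £5 = £25
  Hilo→Y: 35 × £7 = £245
  Elko→X: 35 × £5 = £175
  Elko→Y: 25 × £9 = £225
Total cost = £670.
So Elko→X carries 35 units.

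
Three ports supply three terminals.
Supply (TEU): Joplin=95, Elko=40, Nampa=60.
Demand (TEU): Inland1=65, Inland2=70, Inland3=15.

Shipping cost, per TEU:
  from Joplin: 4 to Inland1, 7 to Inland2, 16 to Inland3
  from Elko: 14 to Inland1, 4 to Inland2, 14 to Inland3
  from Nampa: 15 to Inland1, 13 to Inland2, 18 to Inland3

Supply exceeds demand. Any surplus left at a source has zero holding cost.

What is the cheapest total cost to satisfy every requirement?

One minimum-cost allocation:
  Joplin->Inland1: 65 × 4 = 260
  Joplin->Inland2: 30 × 7 = 210
  Elko->Inland2: 40 × 4 = 160
  Nampa->Inland3: 15 × 18 = 270
Total = 260 + 210 + 160 + 270 = 900.

900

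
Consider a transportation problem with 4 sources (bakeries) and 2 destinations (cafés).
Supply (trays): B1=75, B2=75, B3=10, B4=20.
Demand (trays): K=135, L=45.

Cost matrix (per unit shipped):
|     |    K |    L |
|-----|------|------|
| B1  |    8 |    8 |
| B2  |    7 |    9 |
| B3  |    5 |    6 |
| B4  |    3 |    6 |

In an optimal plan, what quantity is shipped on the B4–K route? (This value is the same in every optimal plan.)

The minimum-cost plan:
  B1->K: 30 × 8 = 240
  B1->L: 45 × 8 = 360
  B2->K: 75 × 7 = 525
  B3->K: 10 × 5 = 50
  B4->K: 20 × 3 = 60
Total cost = 1235.
So B4→K carries 20 trays.

20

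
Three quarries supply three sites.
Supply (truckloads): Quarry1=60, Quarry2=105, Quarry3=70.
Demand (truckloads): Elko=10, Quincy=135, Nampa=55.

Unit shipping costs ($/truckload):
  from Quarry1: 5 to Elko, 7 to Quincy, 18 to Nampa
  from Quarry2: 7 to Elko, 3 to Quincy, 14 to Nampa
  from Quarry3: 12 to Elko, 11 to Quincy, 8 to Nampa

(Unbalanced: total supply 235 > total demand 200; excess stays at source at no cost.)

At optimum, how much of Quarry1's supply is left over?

An optimal plan:
  Quarry1->Elko: 10 truckloads
  Quarry1->Quincy: 30 truckloads
  Quarry2->Quincy: 105 truckloads
  Quarry3->Nampa: 55 truckloads
Total cost = $1015.
Quarry1 ships 40 of its 60, leaving 20.

20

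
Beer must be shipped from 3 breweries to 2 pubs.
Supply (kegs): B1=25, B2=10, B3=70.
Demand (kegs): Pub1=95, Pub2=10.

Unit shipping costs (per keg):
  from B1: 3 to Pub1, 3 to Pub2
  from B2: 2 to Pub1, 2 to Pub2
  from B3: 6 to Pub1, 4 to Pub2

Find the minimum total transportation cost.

495

One minimum-cost allocation:
  B1–Pub1: 25 × 3 = 75
  B2–Pub1: 10 × 2 = 20
  B3–Pub1: 60 × 6 = 360
  B3–Pub2: 10 × 4 = 40
Total = 75 + 20 + 360 + 40 = 495.
(Supply check: B1 ships 25; B2 ships 10; B3 ships 70.)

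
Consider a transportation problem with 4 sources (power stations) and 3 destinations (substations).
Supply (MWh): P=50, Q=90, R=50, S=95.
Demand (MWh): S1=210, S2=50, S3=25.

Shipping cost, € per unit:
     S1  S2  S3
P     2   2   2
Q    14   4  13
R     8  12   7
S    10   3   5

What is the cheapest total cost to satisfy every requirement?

One minimum-cost allocation:
  P->S1: 50 × €2 = €100
  Q->S1: 40 × €14 = €560
  Q->S2: 50 × €4 = €200
  R->S1: 50 × €8 = €400
  S->S1: 70 × €10 = €700
  S->S3: 25 × €5 = €125
Total = 100 + 560 + 200 + 400 + 700 + 125 = €2085.

2085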